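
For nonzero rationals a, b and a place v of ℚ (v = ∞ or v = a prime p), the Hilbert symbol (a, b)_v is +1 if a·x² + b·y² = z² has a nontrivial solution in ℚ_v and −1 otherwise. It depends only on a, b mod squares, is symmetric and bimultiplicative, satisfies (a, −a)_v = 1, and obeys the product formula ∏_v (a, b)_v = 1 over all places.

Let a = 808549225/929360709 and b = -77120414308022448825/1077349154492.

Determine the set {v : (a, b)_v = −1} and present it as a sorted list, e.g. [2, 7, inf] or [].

Mod squares: a ≡ 29, b ≡ -30039. Check v ∈ {∞, 2, 3, 5, 7, 11, 13, 17, 19, 29, 31, 37, 41, 47}.
v=19: a=19^0·(≡14), b=19^1·(≡8) mod 19; (14|19)=-1, (8|19)=-1; (−1)^{0·1·9}·(-1)^1·(-1)^0 = -1.
v=13: a=13^0·(≡4), b=13^-2·(≡9) mod 13; (4|13)=+1, (9|13)=+1; (−1)^{0·-2·6}·(+1)^-2·(+1)^0 = +1.
v=41: a=41^0·(≡35), b=41^2·(≡14) mod 41; (35|41)=-1, (14|41)=-1; (−1)^{0·2·20}·(-1)^2·(-1)^0 = +1.
v=17: a=17^-2·(≡7), b=17^-1·(≡9) mod 17; (7|17)=-1, (9|17)=+1; (−1)^{-2·-1·8}·(-1)^-1·(+1)^-2 = -1.
v=11: a=11^4·(≡8), b=11^6·(≡6) mod 11; (8|11)=-1, (6|11)=-1; (−1)^{4·6·5}·(-1)^6·(-1)^4 = +1.
v=7: a=7^0·(≡2), b=7^4·(≡3) mod 7; (2|7)=+1, (3|7)=-1; (−1)^{0·4·3}·(+1)^4·(-1)^0 = +1.
v=47: a=47^2·(≡26), b=47^-2·(≡40) mod 47; (26|47)=-1, (40|47)=-1; (−1)^{2·-2·23}·(-1)^-2·(-1)^2 = +1.
v=31: a=31^0·(≡17), b=31^-1·(≡29) mod 31; (17|31)=-1, (29|31)=-1; (−1)^{0·-1·15}·(-1)^-1·(-1)^0 = -1.
v=3: a=3^-4·(≡2), b=3^3·(≡1) mod 3; (2|3)=-1, (1|3)=+1; (−1)^{-4·3·1}·(-1)^3·(+1)^-4 = -1.
v=29: a=29^-1·(≡28), b=29^2·(≡9) mod 29; (28|29)=+1, (9|29)=+1; (−1)^{-1·2·14}·(+1)^2·(+1)^-1 = +1.
v=∞: 29 > 0 and -30039 < 0  ⇒  (a,b)_∞ = +1.
v=2: v_2(a)=0, v_2(b)=-2; units ≡ 5, 1 (mod 8); ε·ε+αω+βω = 0·0+0·0+-2·1 ≡ 0  ⇒  (a,b)_2 = +1.
v=37: a=37^-2·(≡8), b=37^-2·(≡13) mod 37; (8|37)=-1, (13|37)=-1; (−1)^{-2·-2·18}·(-1)^-2·(-1)^-2 = +1.
v=5: a=5^2·(≡1), b=5^2·(≡1) mod 5; (1|5)=+1, (1|5)=+1; (−1)^{2·2·2}·(+1)^2·(+1)^2 = +1.
|Ram(29, -30039)| = 4, even; anisotropic at {3, 17, 19, 31}.

[3, 17, 19, 31]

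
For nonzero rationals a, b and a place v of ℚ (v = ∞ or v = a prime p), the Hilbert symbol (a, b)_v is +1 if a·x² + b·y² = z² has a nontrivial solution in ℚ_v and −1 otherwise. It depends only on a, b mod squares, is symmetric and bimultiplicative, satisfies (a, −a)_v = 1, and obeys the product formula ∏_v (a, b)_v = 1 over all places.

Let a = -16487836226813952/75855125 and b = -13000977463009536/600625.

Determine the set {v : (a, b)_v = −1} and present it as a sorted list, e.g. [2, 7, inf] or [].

Mod squares: a ≡ -139490, b ≡ -292929. Check v ∈ {∞, 2, 3, 5, 7, 11, 13, 19, 29, 31, 37, 41}.
v=41: a=41^-2·(≡16), b=41^0·(≡32) mod 41; (16|41)=+1, (32|41)=+1; (−1)^{-2·0·20}·(+1)^0·(+1)^-2 = +1.
v=13: a=13^3·(≡8), b=13^1·(≡1) mod 13; (8|13)=-1, (1|13)=+1; (−1)^{3·1·6}·(-1)^1·(+1)^3 = -1.
v=3: a=3^2·(≡1), b=3^5·(≡1) mod 3; (1|3)=+1, (1|3)=+1; (−1)^{2·5·1}·(+1)^5·(+1)^2 = +1.
v=11: a=11^2·(≡1), b=11^2·(≡4) mod 11; (1|11)=+1, (4|11)=+1; (−1)^{2·2·5}·(+1)^2·(+1)^2 = +1.
v=37: a=37^1·(≡30), b=37^1·(≡9) mod 37; (30|37)=+1, (9|37)=+1; (−1)^{1·1·18}·(+1)^1·(+1)^1 = +1.
v=31: a=31^0·(≡4), b=31^-2·(≡30) mod 31; (4|31)=+1, (30|31)=-1; (−1)^{0·-2·15}·(+1)^-2·(-1)^0 = +1.
v=19: a=19^-2·(≡2), b=19^2·(≡14) mod 19; (2|19)=-1, (14|19)=-1; (−1)^{-2·2·9}·(-1)^2·(-1)^-2 = +1.
v=2: v_2(a)=17, v_2(b)=8; units ≡ 7, 7 (mod 8); ε·ε+αω+βω = 1·1+17·0+8·0 ≡ 1  ⇒  (a,b)_2 = -1.
v=29: a=29^1·(≡13), b=29^1·(≡22) mod 29; (13|29)=+1, (22|29)=+1; (−1)^{1·1·14}·(+1)^1·(+1)^1 = +1.
v=5: a=5^-3·(≡3), b=5^-4·(≡4) mod 5; (3|5)=-1, (4|5)=+1; (−1)^{-3·-4·2}·(-1)^-4·(+1)^-3 = +1.
v=7: a=7^2·(≡6), b=7^3·(≡3) mod 7; (6|7)=-1, (3|7)=-1; (−1)^{2·3·3}·(-1)^3·(-1)^2 = -1.
v=∞: -139490 < 0 and -292929 < 0  ⇒  (a,b)_∞ = -1.
(-139490, -292929 / ℚ) ramifies at {2, 7, 13, ∞}: a division algebra.

[2, 7, 13, inf]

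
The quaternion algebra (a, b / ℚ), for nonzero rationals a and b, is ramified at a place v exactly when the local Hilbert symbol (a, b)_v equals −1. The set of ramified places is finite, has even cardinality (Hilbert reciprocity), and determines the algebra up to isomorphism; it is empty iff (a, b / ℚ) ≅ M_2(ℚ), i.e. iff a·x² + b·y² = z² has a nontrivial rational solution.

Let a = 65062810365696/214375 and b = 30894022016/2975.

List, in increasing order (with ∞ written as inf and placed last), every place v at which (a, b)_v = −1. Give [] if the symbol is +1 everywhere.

Mod squares: a ≡ 1074073, b ≡ 2809114. Check v ∈ {∞, 2, 3, 5, 7, 11, 13, 17, 29, 37}.
v=13: a=13^3·(≡7), b=13^2·(≡9) mod 13; (7|13)=-1, (9|13)=+1; (−1)^{3·2·6}·(-1)^2·(+1)^3 = +1.
v=7: a=7^-3·(≡5), b=7^-1·(≡5) mod 7; (5|7)=-1, (5|7)=-1; (−1)^{-3·-1·3}·(-1)^-1·(-1)^-3 = -1.
v=∞: 1074073 > 0 and 2809114 > 0  ⇒  (a,b)_∞ = +1.
v=11: a=11^3·(≡10), b=11^3·(≡5) mod 11; (10|11)=-1, (5|11)=+1; (−1)^{3·3·5}·(-1)^3·(+1)^3 = +1.
v=3: a=3^4·(≡1), b=3^0·(≡1) mod 3; (1|3)=+1, (1|3)=+1; (−1)^{4·0·1}·(+1)^0·(+1)^4 = +1.
v=37: a=37^1·(≡7), b=37^1·(≡35) mod 37; (7|37)=+1, (35|37)=-1; (−1)^{1·1·18}·(+1)^1·(-1)^1 = -1.
v=2: v_2(a)=8, v_2(b)=7; units ≡ 1, 5 (mod 8); ε·ε+αω+βω = 0·0+8·1+7·0 ≡ 0  ⇒  (a,b)_2 = +1.
v=29: a=29^1·(≡24), b=29^1·(≡25) mod 29; (24|29)=+1, (25|29)=+1; (−1)^{1·1·14}·(+1)^1·(+1)^1 = +1.
v=5: a=5^-4·(≡2), b=5^-2·(≡4) mod 5; (2|5)=-1, (4|5)=+1; (−1)^{-4·-2·2}·(-1)^-2·(+1)^-4 = +1.
v=17: a=17^0·(≡2), b=17^-1·(≡16) mod 17; (2|17)=+1, (16|17)=+1; (−1)^{0·-1·8}·(+1)^-1·(+1)^0 = +1.
|Ram(1074073, 2809114)| = 2, even; anisotropic at {7, 37}.

[7, 37]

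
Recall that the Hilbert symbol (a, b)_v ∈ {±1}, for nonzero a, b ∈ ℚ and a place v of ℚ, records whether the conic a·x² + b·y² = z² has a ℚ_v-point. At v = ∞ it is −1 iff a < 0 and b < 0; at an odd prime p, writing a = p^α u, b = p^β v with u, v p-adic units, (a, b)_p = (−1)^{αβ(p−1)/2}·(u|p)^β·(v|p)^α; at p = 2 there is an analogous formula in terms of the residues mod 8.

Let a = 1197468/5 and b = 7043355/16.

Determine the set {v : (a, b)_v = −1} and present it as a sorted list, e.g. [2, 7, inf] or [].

[2, 5, 11, 37]

(a, b) ≡ (166315, 86955) mod (ℚ^×)²; places V = {2, 3, 5, 11, 17, 29, 31, 37, ∞}.
(a,b)_37: α=1, u≡20; β=0, v≡23 (mod 37); (20|37)=-1, (23|37)=-1; sign (−1)^0·-1^0·-1^1 = -1.
(a,b)_11: α=0, u≡6; β=1, v≡10 (mod 11); (6|11)=-1, (10|11)=-1; sign (−1)^0·-1^1·-1^0 = -1.
(a,b)_5: α=-1, u≡3; β=1, v≡1 (mod 5); (3|5)=-1, (1|5)=+1; sign (−1)^0·-1^1·+1^-1 = -1.
(a,b)_29: α=1, u≡5; β=0, v≡6 (mod 29); (5|29)=+1, (6|29)=+1; sign (−1)^0·+1^0·+1^1 = +1.
(a,b)_2: α=2, β=-4; u≡3, v≡3 (mod 8); ε(u)ε(v)=1·1, αω(v)=2·1, βω(u)=-4·1; sum ≡ 1  ⇒  -1.
(a,b)_31: α=1, u≡19; β=1, v≡12 (mod 31); (19|31)=+1, (12|31)=-1; sign (−1)^1·+1^1·-1^1 = +1.
(a,b)_3: α=2, u≡1; β=5, v≡2 (mod 3); (1|3)=+1, (2|3)=-1; sign (−1)^0·+1^5·-1^2 = +1.
(a,b)_17: α=0, u≡1; β=1, v≡9 (mod 17); (1|17)=+1, (9|17)=+1; sign (−1)^0·+1^1·+1^0 = +1.
(a,b)_∞: sgn(166315)=+, sgn(86955)=+, so +1.
|Ram(166315, 86955)| = 4, even; anisotropic at {2, 5, 11, 37}.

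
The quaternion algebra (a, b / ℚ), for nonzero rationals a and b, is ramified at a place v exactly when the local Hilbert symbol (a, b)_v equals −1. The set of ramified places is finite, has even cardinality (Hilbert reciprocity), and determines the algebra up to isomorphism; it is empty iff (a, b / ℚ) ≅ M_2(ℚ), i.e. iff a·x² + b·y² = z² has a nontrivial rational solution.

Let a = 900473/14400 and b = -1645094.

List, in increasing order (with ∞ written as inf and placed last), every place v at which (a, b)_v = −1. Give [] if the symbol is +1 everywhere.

(a, b) ≡ (18377, -1645094) mod (ℚ^×)²; places V = {2, 3, 5, 7, 11, 17, 23, 37, 43, 47, ∞}.
(a,b)_23: α=1, u≡14; β=0, v≡4 (mod 23); (14|23)=-1, (4|23)=+1; sign (−1)^0·-1^0·+1^1 = +1.
(a,b)_43: α=0, u≡41; β=1, v≡12 (mod 43); (41|43)=+1, (12|43)=-1; sign (−1)^0·+1^1·-1^0 = +1.
(a,b)_2: α=-6, β=1; u≡1, v≡5 (mod 8); ε(u)ε(v)=0·0, αω(v)=-6·1, βω(u)=1·0; sum ≡ 0  ⇒  +1.
(a,b)_∞: sgn(18377)=+, sgn(-1645094)=−, so +1.
(a,b)_3: α=-2, u≡2; β=0, v≡1 (mod 3); (2|3)=-1, (1|3)=+1; sign (−1)^0·-1^0·+1^-2 = +1.
(a,b)_17: α=1, u≡14; β=0, v≡13 (mod 17); (14|17)=-1, (13|17)=+1; sign (−1)^0·-1^0·+1^1 = +1.
(a,b)_7: α=2, u≡2; β=0, v≡4 (mod 7); (2|7)=+1, (4|7)=+1; sign (−1)^0·+1^0·+1^2 = +1.
(a,b)_11: α=0, u≡2; β=1, v≡2 (mod 11); (2|11)=-1, (2|11)=-1; sign (−1)^0·-1^1·-1^0 = -1.
(a,b)_37: α=0, u≡27; β=1, v≡12 (mod 37); (27|37)=+1, (12|37)=+1; sign (−1)^0·+1^1·+1^0 = +1.
(a,b)_47: α=1, u≡33; β=1, v≡13 (mod 47); (33|47)=-1, (13|47)=-1; sign (−1)^1·-1^1·-1^1 = -1.
(a,b)_5: α=-2, u≡3; β=0, v≡1 (mod 5); (3|5)=-1, (1|5)=+1; sign (−1)^0·-1^0·+1^-2 = +1.
|Ram(18377, -1645094)| = 2, even; anisotropic at {11, 47}.

[11, 47]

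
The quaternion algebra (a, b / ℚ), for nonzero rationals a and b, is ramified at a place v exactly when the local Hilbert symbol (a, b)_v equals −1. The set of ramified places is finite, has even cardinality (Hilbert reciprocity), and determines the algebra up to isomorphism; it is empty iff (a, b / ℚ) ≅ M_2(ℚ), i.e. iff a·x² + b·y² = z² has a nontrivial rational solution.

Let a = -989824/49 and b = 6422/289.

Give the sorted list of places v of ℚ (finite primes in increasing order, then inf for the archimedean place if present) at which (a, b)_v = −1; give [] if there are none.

(a, b) ≡ (-15466, 38) mod (ℚ^×)²; places V = {2, 7, 11, 13, 17, 19, 37, ∞}.
(a,b)_∞: sgn(-15466)=−, sgn(38)=+, so +1.
(a,b)_7: α=-2, u≡4; β=0, v≡5 (mod 7); (4|7)=+1, (5|7)=-1; sign (−1)^0·+1^0·-1^-2 = +1.
(a,b)_17: α=0, u≡8; β=-2, v≡13 (mod 17); (8|17)=+1, (13|17)=+1; sign (−1)^0·+1^-2·+1^0 = +1.
(a,b)_13: α=0, u≡10; β=2, v≡4 (mod 13); (10|13)=+1, (4|13)=+1; sign (−1)^0·+1^2·+1^0 = +1.
(a,b)_37: α=1, u≡3; β=0, v≡34 (mod 37); (3|37)=+1, (34|37)=+1; sign (−1)^0·+1^0·+1^1 = +1.
(a,b)_2: α=7, β=1; u≡3, v≡3 (mod 8); ε(u)ε(v)=1·1, αω(v)=7·1, βω(u)=1·1; sum ≡ 1  ⇒  -1.
(a,b)_11: α=1, u≡8; β=0, v≡3 (mod 11); (8|11)=-1, (3|11)=+1; sign (−1)^0·-1^0·+1^1 = +1.
(a,b)_19: α=1, u≡14; β=1, v≡18 (mod 19); (14|19)=-1, (18|19)=-1; sign (−1)^1·-1^1·-1^1 = -1.
Ram(-15466, 38) = {2, 19}; no ℚ_2-point on the conic.

[2, 19]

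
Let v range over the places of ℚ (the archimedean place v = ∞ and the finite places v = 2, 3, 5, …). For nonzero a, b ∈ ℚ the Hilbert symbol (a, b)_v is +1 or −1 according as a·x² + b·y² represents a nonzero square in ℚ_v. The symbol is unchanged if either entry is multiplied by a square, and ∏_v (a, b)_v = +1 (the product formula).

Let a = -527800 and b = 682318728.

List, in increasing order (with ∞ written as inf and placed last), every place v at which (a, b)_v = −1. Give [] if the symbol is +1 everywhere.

[3, 7]

Mod squares: a ≡ -5278, b ≡ 42978. Check v ∈ {∞, 2, 3, 5, 7, 13, 19, 29}.
v=29: a=29^1·(≡12), b=29^1·(≡10) mod 29; (12|29)=-1, (10|29)=-1; (−1)^{1·1·14}·(-1)^1·(-1)^1 = +1.
v=∞: -5278 < 0 and 42978 > 0  ⇒  (a,b)_∞ = +1.
v=13: a=13^1·(≡12), b=13^1·(≡12) mod 13; (12|13)=+1, (12|13)=+1; (−1)^{1·1·6}·(+1)^1·(+1)^1 = +1.
v=2: v_2(a)=3, v_2(b)=3; units ≡ 1, 1 (mod 8); ε·ε+αω+βω = 0·0+3·0+3·0 ≡ 0  ⇒  (a,b)_2 = +1.
v=7: a=7^1·(≡4), b=7^2·(≡3) mod 7; (4|7)=+1, (3|7)=-1; (−1)^{1·2·3}·(+1)^2·(-1)^1 = -1.
v=19: a=19^0·(≡1), b=19^1·(≡11) mod 19; (1|19)=+1, (11|19)=+1; (−1)^{0·1·9}·(+1)^1·(+1)^0 = +1.
v=5: a=5^2·(≡3), b=5^0·(≡3) mod 5; (3|5)=-1, (3|5)=-1; (−1)^{2·0·2}·(-1)^0·(-1)^2 = +1.
v=3: a=3^0·(≡2), b=3^5·(≡1) mod 3; (2|3)=-1, (1|3)=+1; (−1)^{0·5·1}·(-1)^5·(+1)^0 = -1.
Ram(-5278, 42978) = {3, 7}; no ℚ_3-point on the conic.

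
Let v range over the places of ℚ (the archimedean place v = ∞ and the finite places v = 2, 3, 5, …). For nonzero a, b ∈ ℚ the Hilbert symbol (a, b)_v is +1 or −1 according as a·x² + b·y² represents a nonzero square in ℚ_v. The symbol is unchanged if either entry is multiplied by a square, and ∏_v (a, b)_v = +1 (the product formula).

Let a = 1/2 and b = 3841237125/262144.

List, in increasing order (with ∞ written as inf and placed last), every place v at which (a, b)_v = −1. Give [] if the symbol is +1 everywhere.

[2, 5, 11, 19]

(a, b) ≡ (2, 17765) mod (ℚ^×)²; places V = {2, 3, 5, 11, 17, 19, 31, ∞}.
(a,b)_17: α=0, u≡9; β=1, v≡4 (mod 17); (9|17)=+1, (4|17)=+1; sign (−1)^0·+1^1·+1^0 = +1.
(a,b)_3: α=0, u≡2; β=2, v≡2 (mod 3); (2|3)=-1, (2|3)=-1; sign (−1)^0·-1^2·-1^0 = +1.
(a,b)_5: α=0, u≡3; β=3, v≡3 (mod 5); (3|5)=-1, (3|5)=-1; sign (−1)^0·-1^3·-1^0 = -1.
(a,b)_11: α=0, u≡6; β=1, v≡5 (mod 11); (6|11)=-1, (5|11)=+1; sign (−1)^0·-1^1·+1^0 = -1.
(a,b)_19: α=0, u≡10; β=1, v≡1 (mod 19); (10|19)=-1, (1|19)=+1; sign (−1)^0·-1^1·+1^0 = -1.
(a,b)_31: α=0, u≡16; β=2, v≡2 (mod 31); (16|31)=+1, (2|31)=+1; sign (−1)^0·+1^2·+1^0 = +1.
(a,b)_∞: sgn(2)=+, sgn(17765)=+, so +1.
(a,b)_2: α=-1, β=-18; u≡1, v≡5 (mod 8); ε(u)ε(v)=0·0, αω(v)=-1·1, βω(u)=-18·0; sum ≡ 1  ⇒  -1.
Ram(2, 17765) = {2, 5, 11, 19}; no ℚ_2-point on the conic.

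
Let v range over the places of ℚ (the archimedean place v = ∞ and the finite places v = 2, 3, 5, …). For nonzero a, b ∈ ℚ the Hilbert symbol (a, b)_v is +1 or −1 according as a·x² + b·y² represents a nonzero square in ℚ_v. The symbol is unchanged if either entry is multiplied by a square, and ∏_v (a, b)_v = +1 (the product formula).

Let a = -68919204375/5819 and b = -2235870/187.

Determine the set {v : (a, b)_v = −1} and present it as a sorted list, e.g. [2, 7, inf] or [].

[5, inf]

Mod squares: a ≡ -77, b ≡ -5610. Check v ∈ {∞, 2, 3, 5, 7, 11, 13, 17, 23}.
v=11: a=11^-1·(≡1), b=11^-1·(≡2) mod 11; (1|11)=+1, (2|11)=-1; (−1)^{-1·-1·5}·(+1)^-1·(-1)^-1 = +1.
v=17: a=17^0·(≡15), b=17^-1·(≡5) mod 17; (15|17)=+1, (5|17)=-1; (−1)^{0·-1·8}·(+1)^-1·(-1)^0 = +1.
v=∞: -77 < 0 and -5610 < 0  ⇒  (a,b)_∞ = -1.
v=7: a=7^5·(≡5), b=7^2·(≡2) mod 7; (5|7)=-1, (2|7)=+1; (−1)^{5·2·3}·(-1)^2·(+1)^5 = +1.
v=3: a=3^8·(≡1), b=3^3·(≡2) mod 3; (1|3)=+1, (2|3)=-1; (−1)^{8·3·1}·(+1)^3·(-1)^8 = +1.
v=13: a=13^0·(≡12), b=13^2·(≡6) mod 13; (12|13)=+1, (6|13)=-1; (−1)^{0·2·6}·(+1)^2·(-1)^0 = +1.
v=2: v_2(a)=0, v_2(b)=1; units ≡ 3, 3 (mod 8); ε·ε+αω+βω = 1·1+0·1+1·1 ≡ 0  ⇒  (a,b)_2 = +1.
v=5: a=5^4·(≡2), b=5^1·(≡3) mod 5; (2|5)=-1, (3|5)=-1; (−1)^{4·1·2}·(-1)^1·(-1)^4 = -1.
v=23: a=23^-2·(≡11), b=23^0·(≡2) mod 23; (11|23)=-1, (2|23)=+1; (−1)^{-2·0·11}·(-1)^0·(+1)^-2 = +1.
(-77, -5610 / ℚ) ramifies at {5, ∞}: a division algebra.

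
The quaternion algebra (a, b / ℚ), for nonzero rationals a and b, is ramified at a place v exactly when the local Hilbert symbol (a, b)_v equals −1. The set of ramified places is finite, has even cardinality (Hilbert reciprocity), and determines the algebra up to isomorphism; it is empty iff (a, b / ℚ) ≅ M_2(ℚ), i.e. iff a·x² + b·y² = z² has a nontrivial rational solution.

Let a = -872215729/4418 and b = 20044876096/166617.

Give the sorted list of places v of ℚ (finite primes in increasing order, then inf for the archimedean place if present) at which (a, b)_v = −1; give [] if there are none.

(a, b) ≡ (-67298, 79373) mod (ℚ^×)²; places V = {2, 3, 7, 11, 17, 19, 23, 29, 37, 47, ∞}.
(a,b)_37: α=0, u≡22; β=2, v≡8 (mod 37); (22|37)=-1, (8|37)=-1; sign (−1)^0·-1^2·-1^0 = +1.
(a,b)_∞: sgn(-67298)=−, sgn(79373)=+, so +1.
(a,b)_7: α=3, u≡1; β=3, v≡5 (mod 7); (1|7)=+1, (5|7)=-1; sign (−1)^1·+1^3·-1^3 = +1.
(a,b)_11: α=1, u≡4; β=-2, v≡7 (mod 11); (4|11)=+1, (7|11)=-1; sign (−1)^0·+1^-2·-1^1 = -1.
(a,b)_2: α=-1, β=6; u≡7, v≡5 (mod 8); ε(u)ε(v)=1·0, αω(v)=-1·1, βω(u)=6·0; sum ≡ 1  ⇒  -1.
(a,b)_29: α=0, u≡19; β=1, v≡3 (mod 29); (19|29)=-1, (3|29)=-1; sign (−1)^0·-1^1·-1^0 = -1.
(a,b)_3: α=0, u≡1; β=-4, v≡2 (mod 3); (1|3)=+1, (2|3)=-1; sign (−1)^0·+1^-4·-1^0 = +1.
(a,b)_19: α=1, u≡17; β=0, v≡15 (mod 19); (17|19)=+1, (15|19)=-1; sign (−1)^0·+1^0·-1^1 = -1.
(a,b)_17: α=0, u≡5; β=-1, v≡3 (mod 17); (5|17)=-1, (3|17)=-1; sign (−1)^0·-1^-1·-1^0 = -1.
(a,b)_23: α=3, u≡2; β=1, v≡6 (mod 23); (2|23)=+1, (6|23)=+1; sign (−1)^1·+1^1·+1^3 = -1.
(a,b)_47: α=-2, u≡36; β=0, v≡34 (mod 47); (36|47)=+1, (34|47)=+1; sign (−1)^0·+1^0·+1^-2 = +1.
|Ram(-67298, 79373)| = 6, even; anisotropic at {2, 11, 17, 19, 23, 29}.

[2, 11, 17, 19, 23, 29]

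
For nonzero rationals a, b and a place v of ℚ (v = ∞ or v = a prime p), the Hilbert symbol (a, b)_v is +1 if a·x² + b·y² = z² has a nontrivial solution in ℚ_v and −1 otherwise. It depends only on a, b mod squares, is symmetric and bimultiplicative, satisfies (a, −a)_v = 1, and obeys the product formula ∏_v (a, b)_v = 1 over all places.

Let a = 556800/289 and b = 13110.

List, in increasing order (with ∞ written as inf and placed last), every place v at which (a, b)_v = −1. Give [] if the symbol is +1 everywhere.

[2, 3, 5, 29]

(a, b) ≡ (87, 13110) mod (ℚ^×)²; places V = {2, 3, 5, 17, 19, 23, 29, ∞}.
(a,b)_3: α=1, u≡2; β=1, v≡2 (mod 3); (2|3)=-1, (2|3)=-1; sign (−1)^1·-1^1·-1^1 = -1.
(a,b)_23: α=0, u≡3; β=1, v≡18 (mod 23); (3|23)=+1, (18|23)=+1; sign (−1)^0·+1^1·+1^0 = +1.
(a,b)_17: α=-2, u≡16; β=0, v≡3 (mod 17); (16|17)=+1, (3|17)=-1; sign (−1)^0·+1^0·-1^-2 = +1.
(a,b)_29: α=1, u≡27; β=0, v≡2 (mod 29); (27|29)=-1, (2|29)=-1; sign (−1)^0·-1^0·-1^1 = -1.
(a,b)_19: α=0, u≡6; β=1, v≡6 (mod 19); (6|19)=+1, (6|19)=+1; sign (−1)^0·+1^1·+1^0 = +1.
(a,b)_∞: sgn(87)=+, sgn(13110)=+, so +1.
(a,b)_2: α=8, β=1; u≡7, v≡3 (mod 8); ε(u)ε(v)=1·1, αω(v)=8·1, βω(u)=1·0; sum ≡ 1  ⇒  -1.
(a,b)_5: α=2, u≡3; β=1, v≡2 (mod 5); (3|5)=-1, (2|5)=-1; sign (−1)^0·-1^1·-1^2 = -1.
|Ram(87, 13110)| = 4, even; anisotropic at {2, 3, 5, 29}.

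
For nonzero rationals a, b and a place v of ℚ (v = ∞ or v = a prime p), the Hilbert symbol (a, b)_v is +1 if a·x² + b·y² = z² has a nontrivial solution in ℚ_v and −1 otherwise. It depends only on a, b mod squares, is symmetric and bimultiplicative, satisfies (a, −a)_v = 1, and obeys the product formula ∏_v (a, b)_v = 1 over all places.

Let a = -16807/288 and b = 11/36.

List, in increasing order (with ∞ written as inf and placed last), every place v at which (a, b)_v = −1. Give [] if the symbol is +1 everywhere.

Mod squares: a ≡ -14, b ≡ 11. Check v ∈ {∞, 2, 3, 7, 11}.
v=11: a=11^0·(≡6), b=11^1·(≡4) mod 11; (6|11)=-1, (4|11)=+1; (−1)^{0·1·5}·(-1)^1·(+1)^0 = -1.
v=∞: -14 < 0 and 11 > 0  ⇒  (a,b)_∞ = +1.
v=2: v_2(a)=-5, v_2(b)=-2; units ≡ 1, 3 (mod 8); ε·ε+αω+βω = 0·1+-5·1+-2·0 ≡ 1  ⇒  (a,b)_2 = -1.
v=7: a=7^5·(≡6), b=7^0·(≡4) mod 7; (6|7)=-1, (4|7)=+1; (−1)^{5·0·3}·(-1)^0·(+1)^5 = +1.
v=3: a=3^-2·(≡1), b=3^-2·(≡2) mod 3; (1|3)=+1, (2|3)=-1; (−1)^{-2·-2·1}·(+1)^-2·(-1)^-2 = +1.
Ram(-14, 11) = {2, 11}; no ℚ_2-point on the conic.

[2, 11]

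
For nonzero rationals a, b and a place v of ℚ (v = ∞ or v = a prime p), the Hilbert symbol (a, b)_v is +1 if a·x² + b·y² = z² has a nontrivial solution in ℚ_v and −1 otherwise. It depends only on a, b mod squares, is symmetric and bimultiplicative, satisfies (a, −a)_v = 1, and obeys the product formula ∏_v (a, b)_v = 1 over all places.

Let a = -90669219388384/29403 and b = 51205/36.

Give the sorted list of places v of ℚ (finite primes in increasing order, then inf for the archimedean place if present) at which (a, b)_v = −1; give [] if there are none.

(a, b) ≡ (-138, 1045) mod (ℚ^×)²; places V = {2, 3, 5, 7, 11, 13, 19, 23, 29, ∞}.
(a,b)_3: α=-5, u≡2; β=-2, v≡1 (mod 3); (2|3)=-1, (1|3)=+1; sign (−1)^0·-1^-2·+1^-5 = +1.
(a,b)_7: α=4, u≡1; β=2, v≡2 (mod 7); (1|7)=+1, (2|7)=+1; sign (−1)^0·+1^2·+1^4 = +1.
(a,b)_11: α=-2, u≡1; β=1, v≡8 (mod 11); (1|11)=+1, (8|11)=-1; sign (−1)^0·+1^1·-1^-2 = +1.
(a,b)_5: α=0, u≡2; β=1, v≡1 (mod 5); (2|5)=-1, (1|5)=+1; sign (−1)^0·-1^1·+1^0 = -1.
(a,b)_13: α=2, u≡2; β=0, v≡5 (mod 13); (2|13)=-1, (5|13)=-1; sign (−1)^0·-1^0·-1^2 = +1.
(a,b)_29: α=2, u≡9; β=0, v≡7 (mod 29); (9|29)=+1, (7|29)=+1; sign (−1)^0·+1^0·+1^2 = +1.
(a,b)_∞: sgn(-138)=−, sgn(1045)=+, so +1.
(a,b)_19: α=2, u≡3; β=1, v≡11 (mod 19); (3|19)=-1, (11|19)=+1; sign (−1)^0·-1^1·+1^2 = -1.
(a,b)_2: α=5, β=-2; u≡3, v≡5 (mod 8); ε(u)ε(v)=1·0, αω(v)=5·1, βω(u)=-2·1; sum ≡ 1  ⇒  -1.
(a,b)_23: α=1, u≡20; β=0, v≡20 (mod 23); (20|23)=-1, (20|23)=-1; sign (−1)^0·-1^0·-1^1 = -1.
|Ram(-138, 1045)| = 4, even; anisotropic at {2, 5, 19, 23}.

[2, 5, 19, 23]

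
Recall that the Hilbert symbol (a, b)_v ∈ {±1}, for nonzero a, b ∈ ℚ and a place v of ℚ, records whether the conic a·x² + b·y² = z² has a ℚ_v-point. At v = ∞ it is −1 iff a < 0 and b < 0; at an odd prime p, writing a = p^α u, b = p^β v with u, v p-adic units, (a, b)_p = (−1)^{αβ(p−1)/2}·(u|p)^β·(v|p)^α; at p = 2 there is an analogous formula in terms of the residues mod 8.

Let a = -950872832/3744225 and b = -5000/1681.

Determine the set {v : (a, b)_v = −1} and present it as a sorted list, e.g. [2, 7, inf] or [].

Mod squares: a ≡ -1547, b ≡ -2. Check v ∈ {∞, 2, 3, 5, 7, 13, 17, 41, 43}.
v=7: a=7^5·(≡6), b=7^0·(≡5) mod 7; (6|7)=-1, (5|7)=-1; (−1)^{5·0·3}·(-1)^0·(-1)^5 = -1.
v=17: a=17^1·(≡3), b=17^0·(≡1) mod 17; (3|17)=-1, (1|17)=+1; (−1)^{1·0·8}·(-1)^0·(+1)^1 = +1.
v=43: a=43^-2·(≡25), b=43^0·(≡40) mod 43; (25|43)=+1, (40|43)=+1; (−1)^{-2·0·21}·(+1)^0·(+1)^-2 = +1.
v=∞: -1547 < 0 and -2 < 0  ⇒  (a,b)_∞ = -1.
v=41: a=41^0·(≡28), b=41^-2·(≡2) mod 41; (28|41)=-1, (2|41)=+1; (−1)^{0·-2·20}·(-1)^-2·(+1)^0 = +1.
v=3: a=3^-4·(≡1), b=3^0·(≡1) mod 3; (1|3)=+1, (1|3)=+1; (−1)^{-4·0·1}·(+1)^0·(+1)^-4 = +1.
v=5: a=5^-2·(≡2), b=5^4·(≡2) mod 5; (2|5)=-1, (2|5)=-1; (−1)^{-2·4·2}·(-1)^4·(-1)^-2 = +1.
v=13: a=13^1·(≡5), b=13^0·(≡11) mod 13; (5|13)=-1, (11|13)=-1; (−1)^{1·0·6}·(-1)^0·(-1)^1 = -1.
v=2: v_2(a)=8, v_2(b)=3; units ≡ 5, 7 (mod 8); ε·ε+αω+βω = 0·1+8·0+3·1 ≡ 1  ⇒  (a,b)_2 = -1.
Ram(-1547, -2) = {2, 7, 13, ∞}; no ℚ_2-point on the conic.

[2, 7, 13, inf]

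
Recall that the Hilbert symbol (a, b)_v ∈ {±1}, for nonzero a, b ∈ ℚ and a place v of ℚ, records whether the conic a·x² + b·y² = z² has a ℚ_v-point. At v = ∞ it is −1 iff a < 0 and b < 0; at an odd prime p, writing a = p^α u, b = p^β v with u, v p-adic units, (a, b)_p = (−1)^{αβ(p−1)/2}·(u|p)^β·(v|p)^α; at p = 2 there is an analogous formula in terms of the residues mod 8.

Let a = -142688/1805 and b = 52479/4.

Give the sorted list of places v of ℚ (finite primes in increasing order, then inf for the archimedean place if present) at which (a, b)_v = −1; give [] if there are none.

[7, 13]

Mod squares: a ≡ -910, b ≡ 119. Check v ∈ {∞, 2, 3, 5, 7, 13, 17, 19}.
v=17: a=17^0·(≡9), b=17^1·(≡11) mod 17; (9|17)=+1, (11|17)=-1; (−1)^{0·1·8}·(+1)^1·(-1)^0 = +1.
v=∞: -910 < 0 and 119 > 0  ⇒  (a,b)_∞ = +1.
v=7: a=7^3·(≡3), b=7^3·(≡5) mod 7; (3|7)=-1, (5|7)=-1; (−1)^{3·3·3}·(-1)^3·(-1)^3 = -1.
v=2: v_2(a)=5, v_2(b)=-2; units ≡ 1, 7 (mod 8); ε·ε+αω+βω = 0·1+5·0+-2·0 ≡ 0  ⇒  (a,b)_2 = +1.
v=3: a=3^0·(≡2), b=3^2·(≡2) mod 3; (2|3)=-1, (2|3)=-1; (−1)^{0·2·1}·(-1)^2·(-1)^0 = +1.
v=5: a=5^-1·(≡2), b=5^0·(≡1) mod 5; (2|5)=-1, (1|5)=+1; (−1)^{-1·0·2}·(-1)^0·(+1)^-1 = +1.
v=13: a=13^1·(≡2), b=13^0·(≡6) mod 13; (2|13)=-1, (6|13)=-1; (−1)^{1·0·6}·(-1)^0·(-1)^1 = -1.
v=19: a=19^-2·(≡8), b=19^0·(≡5) mod 19; (8|19)=-1, (5|19)=+1; (−1)^{-2·0·9}·(-1)^0·(+1)^-2 = +1.
Ram(-910, 119) = {7, 13}; no ℚ_7-point on the conic.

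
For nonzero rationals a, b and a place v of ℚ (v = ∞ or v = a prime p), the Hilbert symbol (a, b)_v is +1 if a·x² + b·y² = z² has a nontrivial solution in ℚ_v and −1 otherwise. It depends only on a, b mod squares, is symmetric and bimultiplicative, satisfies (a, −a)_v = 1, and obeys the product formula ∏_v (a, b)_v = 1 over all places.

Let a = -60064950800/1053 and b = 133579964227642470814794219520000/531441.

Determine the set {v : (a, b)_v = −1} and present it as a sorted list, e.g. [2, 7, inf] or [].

[2, 13, 17, 19, 29, 41]

(a, b) ≡ (-6754709, 61831567) mod (ℚ^×)²; places V = {2, 3, 5, 7, 13, 17, 19, 23, 29, 41, ∞}.
(a,b)_29: α=1, u≡13; β=3, v≡14 (mod 29); (13|29)=+1, (14|29)=-1; sign (−1)^0·+1^3·-1^1 = -1.
(a,b)_17: α=2, u≡11; β=3, v≡15 (mod 17); (11|17)=-1, (15|17)=+1; sign (−1)^0·-1^3·+1^2 = -1.
(a,b)_7: α=0, u≡2; β=1, v≡5 (mod 7); (2|7)=+1, (5|7)=-1; sign (−1)^0·+1^1·-1^0 = +1.
(a,b)_23: α=1, u≡2; β=3, v≡17 (mod 23); (2|23)=+1, (17|23)=-1; sign (−1)^1·+1^3·-1^1 = +1.
(a,b)_2: α=4, β=18; u≡3, v≡7 (mod 8); ε(u)ε(v)=1·1, αω(v)=4·0, βω(u)=18·1; sum ≡ 1  ⇒  -1.
(a,b)_19: α=1, u≡16; β=3, v≡6 (mod 19); (16|19)=+1, (6|19)=+1; sign (−1)^1·+1^3·+1^1 = -1.
(a,b)_3: α=-4, u≡1; β=-12, v≡1 (mod 3); (1|3)=+1, (1|3)=+1; sign (−1)^0·+1^-12·+1^-4 = +1.
(a,b)_∞: sgn(-6754709)=−, sgn(61831567)=+, so +1.
(a,b)_41: α=1, u≡38; β=3, v≡4 (mod 41); (38|41)=-1, (4|41)=+1; sign (−1)^0·-1^3·+1^1 = -1.
(a,b)_13: α=-1, u≡1; β=2, v≡7 (mod 13); (1|13)=+1, (7|13)=-1; sign (−1)^0·+1^2·-1^-1 = -1.
(a,b)_5: α=2, u≡1; β=4, v≡2 (mod 5); (1|5)=+1, (2|5)=-1; sign (−1)^0·+1^4·-1^2 = +1.
(-6754709, 61831567 / ℚ) ramifies at {2, 13, 17, 19, 29, 41}: a division algebra.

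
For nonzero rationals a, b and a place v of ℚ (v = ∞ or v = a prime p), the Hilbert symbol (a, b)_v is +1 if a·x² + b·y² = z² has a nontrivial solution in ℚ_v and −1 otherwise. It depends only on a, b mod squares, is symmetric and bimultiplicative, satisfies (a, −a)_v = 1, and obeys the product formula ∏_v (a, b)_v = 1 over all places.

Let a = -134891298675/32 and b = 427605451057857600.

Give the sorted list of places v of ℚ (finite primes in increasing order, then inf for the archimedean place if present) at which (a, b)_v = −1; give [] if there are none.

Mod squares: a ≡ -8806, b ≡ 41. Check v ∈ {∞, 2, 3, 5, 7, 11, 17, 37, 41}.
v=2: v_2(a)=-5, v_2(b)=6; units ≡ 5, 1 (mod 8); ε·ε+αω+βω = 0·0+-5·0+6·1 ≡ 0  ⇒  (a,b)_2 = +1.
v=7: a=7^1·(≡1), b=7^0·(≡3) mod 7; (1|7)=+1, (3|7)=-1; (−1)^{1·0·3}·(+1)^0·(-1)^1 = -1.
v=3: a=3^6·(≡2), b=3^4·(≡2) mod 3; (2|3)=-1, (2|3)=-1; (−1)^{6·4·1}·(-1)^4·(-1)^6 = +1.
v=41: a=41^2·(≡10), b=41^3·(≡23) mod 41; (10|41)=+1, (23|41)=+1; (−1)^{2·3·20}·(+1)^3·(+1)^2 = +1.
v=11: a=11^0·(≡1), b=11^2·(≡7) mod 11; (1|11)=+1, (7|11)=-1; (−1)^{0·2·5}·(+1)^2·(-1)^0 = +1.
v=17: a=17^1·(≡13), b=17^2·(≡10) mod 17; (13|17)=+1, (10|17)=-1; (−1)^{1·2·8}·(+1)^2·(-1)^1 = -1.
v=5: a=5^2·(≡4), b=5^2·(≡4) mod 5; (4|5)=+1, (4|5)=+1; (−1)^{2·2·2}·(+1)^2·(+1)^2 = +1.
v=∞: -8806 < 0 and 41 > 0  ⇒  (a,b)_∞ = +1.
v=37: a=37^1·(≡27), b=37^2·(≡33) mod 37; (27|37)=+1, (33|37)=+1; (−1)^{1·2·18}·(+1)^2·(+1)^1 = +1.
(-8806, 41 / ℚ) ramifies at {7, 17}: a division algebra.

[7, 17]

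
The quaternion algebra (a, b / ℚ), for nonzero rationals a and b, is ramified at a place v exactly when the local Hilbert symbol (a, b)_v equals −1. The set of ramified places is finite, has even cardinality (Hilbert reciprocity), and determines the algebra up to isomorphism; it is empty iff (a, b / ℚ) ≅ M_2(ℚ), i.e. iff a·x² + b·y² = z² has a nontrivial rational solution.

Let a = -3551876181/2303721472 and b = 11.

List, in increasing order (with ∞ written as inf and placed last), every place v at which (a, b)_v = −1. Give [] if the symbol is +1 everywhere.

Mod squares: a ≡ -377, b ≡ 11. Check v ∈ {∞, 2, 3, 7, 11, 13, 17, 29, 31}.
v=7: a=7^2·(≡2), b=7^0·(≡4) mod 7; (2|7)=+1, (4|7)=+1; (−1)^{2·0·3}·(+1)^0·(+1)^2 = +1.
v=17: a=17^2·(≡7), b=17^0·(≡11) mod 17; (7|17)=-1, (11|17)=-1; (−1)^{2·0·8}·(-1)^0·(-1)^2 = +1.
v=3: a=3^2·(≡1), b=3^0·(≡2) mod 3; (1|3)=+1, (2|3)=-1; (−1)^{2·0·1}·(+1)^0·(-1)^2 = +1.
v=2: v_2(a)=-20, v_2(b)=0; units ≡ 7, 3 (mod 8); ε·ε+αω+βω = 1·1+-20·1+0·0 ≡ 1  ⇒  (a,b)_2 = -1.
v=11: a=11^0·(≡6), b=11^1·(≡1) mod 11; (6|11)=-1, (1|11)=+1; (−1)^{0·1·5}·(-1)^1·(+1)^0 = -1.
v=13: a=13^-3·(≡12), b=13^0·(≡11) mod 13; (12|13)=+1, (11|13)=-1; (−1)^{-3·0·6}·(+1)^0·(-1)^-3 = -1.
v=29: a=29^1·(≡13), b=29^0·(≡11) mod 29; (13|29)=+1, (11|29)=-1; (−1)^{1·0·14}·(+1)^0·(-1)^1 = -1.
v=31: a=31^2·(≡27), b=31^0·(≡11) mod 31; (27|31)=-1, (11|31)=-1; (−1)^{2·0·15}·(-1)^0·(-1)^2 = +1.
v=∞: -377 < 0 and 11 > 0  ⇒  (a,b)_∞ = +1.
Ram(-377, 11) = {2, 11, 13, 29}; no ℚ_2-point on the conic.

[2, 11, 13, 29]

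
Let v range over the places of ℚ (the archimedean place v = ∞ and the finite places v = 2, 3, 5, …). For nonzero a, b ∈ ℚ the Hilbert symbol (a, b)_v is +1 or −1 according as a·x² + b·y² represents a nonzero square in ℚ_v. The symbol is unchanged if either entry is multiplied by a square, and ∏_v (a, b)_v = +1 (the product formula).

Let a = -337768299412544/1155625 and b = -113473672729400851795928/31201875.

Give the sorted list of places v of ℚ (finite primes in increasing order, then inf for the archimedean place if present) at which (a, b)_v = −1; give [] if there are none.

(a, b) ≡ (-1001, -546) mod (ℚ^×)²; places V = {2, 3, 5, 7, 11, 13, 23, 29, 41, 43, ∞}.
(a,b)_11: α=3, u≡8; β=6, v≡3 (mod 11); (8|11)=-1, (3|11)=+1; sign (−1)^0·-1^6·+1^3 = +1.
(a,b)_41: α=2, u≡14; β=2, v≡6 (mod 41); (14|41)=-1, (6|41)=-1; sign (−1)^0·-1^2·-1^2 = +1.
(a,b)_3: α=0, u≡1; β=-3, v≡1 (mod 3); (1|3)=+1, (1|3)=+1; sign (−1)^0·+1^-3·+1^0 = +1.
(a,b)_2: α=6, β=3; u≡7, v≡7 (mod 8); ε(u)ε(v)=1·1, αω(v)=6·0, βω(u)=3·0; sum ≡ 1  ⇒  -1.
(a,b)_23: α=2, u≡14; β=2, v≡6 (mod 23); (14|23)=-1, (6|23)=+1; sign (−1)^0·-1^2·+1^2 = +1.
(a,b)_43: α=-2, u≡35; β=-2, v≡21 (mod 43); (35|43)=+1, (21|43)=+1; sign (−1)^0·+1^-2·+1^-2 = +1.
(a,b)_∞: sgn(-1001)=−, sgn(-546)=−, so -1.
(a,b)_13: α=1, u≡1; β=1, v≡10 (mod 13); (1|13)=+1, (10|13)=+1; sign (−1)^0·+1^1·+1^1 = +1.
(a,b)_7: α=3, u≡2; β=7, v≡5 (mod 7); (2|7)=+1, (5|7)=-1; sign (−1)^1·+1^7·-1^3 = +1.
(a,b)_29: α=0, u≡3; β=2, v≡22 (mod 29); (3|29)=-1, (22|29)=+1; sign (−1)^0·-1^2·+1^0 = +1.
(a,b)_5: α=-4, u≡4; β=-4, v≡4 (mod 5); (4|5)=+1, (4|5)=+1; sign (−1)^0·+1^-4·+1^-4 = +1.
|Ram(-1001, -546)| = 2, even; anisotropic at {2, ∞}.

[2, inf]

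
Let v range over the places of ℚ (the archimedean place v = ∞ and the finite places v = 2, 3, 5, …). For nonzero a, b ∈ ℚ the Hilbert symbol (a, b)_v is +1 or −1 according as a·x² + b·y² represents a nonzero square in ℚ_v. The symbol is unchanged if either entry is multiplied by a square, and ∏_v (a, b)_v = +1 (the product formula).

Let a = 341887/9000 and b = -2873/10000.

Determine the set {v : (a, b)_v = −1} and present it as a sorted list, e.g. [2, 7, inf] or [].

[2, 5]

Mod squares: a ≡ 70, b ≡ -17. Check v ∈ {∞, 2, 3, 5, 7, 13, 17}.
v=∞: 70 > 0 and -17 < 0  ⇒  (a,b)_∞ = +1.
v=2: v_2(a)=-3, v_2(b)=-4; units ≡ 3, 7 (mod 8); ε·ε+αω+βω = 1·1+-3·0+-4·1 ≡ 1  ⇒  (a,b)_2 = -1.
v=7: a=7^1·(≡6), b=7^0·(≡1) mod 7; (6|7)=-1, (1|7)=+1; (−1)^{1·0·3}·(-1)^0·(+1)^1 = +1.
v=13: a=13^2·(≡2), b=13^2·(≡3) mod 13; (2|13)=-1, (3|13)=+1; (−1)^{2·2·6}·(-1)^2·(+1)^2 = +1.
v=5: a=5^-3·(≡1), b=5^-4·(≡2) mod 5; (1|5)=+1, (2|5)=-1; (−1)^{-3·-4·2}·(+1)^-4·(-1)^-3 = -1.
v=3: a=3^-2·(≡1), b=3^0·(≡1) mod 3; (1|3)=+1, (1|3)=+1; (−1)^{-2·0·1}·(+1)^0·(+1)^-2 = +1.
v=17: a=17^2·(≡16), b=17^1·(≡13) mod 17; (16|17)=+1, (13|17)=+1; (−1)^{2·1·8}·(+1)^1·(+1)^2 = +1.
Ram(70, -17) = {2, 5}; no ℚ_2-point on the conic.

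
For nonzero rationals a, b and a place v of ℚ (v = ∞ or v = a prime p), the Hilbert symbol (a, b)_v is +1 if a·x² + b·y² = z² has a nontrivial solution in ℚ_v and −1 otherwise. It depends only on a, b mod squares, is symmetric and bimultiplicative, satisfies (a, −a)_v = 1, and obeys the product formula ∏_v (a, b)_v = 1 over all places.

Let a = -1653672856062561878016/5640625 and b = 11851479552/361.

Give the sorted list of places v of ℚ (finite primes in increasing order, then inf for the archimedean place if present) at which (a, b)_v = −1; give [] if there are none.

Mod squares: a ≡ -11, b ≡ 3162. Check v ∈ {∞, 2, 3, 5, 11, 17, 19, 31}.
v=19: a=19^-2·(≡13), b=19^-2·(≡13) mod 19; (13|19)=-1, (13|19)=-1; (−1)^{-2·-2·9}·(-1)^-2·(-1)^-2 = +1.
v=17: a=17^4·(≡7), b=17^1·(≡16) mod 17; (7|17)=-1, (16|17)=+1; (−1)^{4·1·8}·(-1)^1·(+1)^4 = -1.
v=∞: -11 < 0 and 3162 > 0  ⇒  (a,b)_∞ = +1.
v=2: v_2(a)=18, v_2(b)=9; units ≡ 5, 5 (mod 8); ε·ε+αω+βω = 0·0+18·1+9·1 ≡ 1  ⇒  (a,b)_2 = -1.
v=31: a=31^2·(≡16), b=31^1·(≡20) mod 31; (16|31)=+1, (20|31)=+1; (−1)^{2·1·15}·(+1)^1·(+1)^2 = +1.
v=3: a=3^10·(≡1), b=3^1·(≡1) mod 3; (1|3)=+1, (1|3)=+1; (−1)^{10·1·1}·(+1)^1·(+1)^10 = +1.
v=5: a=5^-6·(≡4), b=5^0·(≡2) mod 5; (4|5)=+1, (2|5)=-1; (−1)^{-6·0·2}·(+1)^0·(-1)^-6 = +1.
v=11: a=11^3·(≡2), b=11^4·(≡9) mod 11; (2|11)=-1, (9|11)=+1; (−1)^{3·4·5}·(-1)^4·(+1)^3 = +1.
Ram(-11, 3162) = {2, 17}; no ℚ_2-point on the conic.

[2, 17]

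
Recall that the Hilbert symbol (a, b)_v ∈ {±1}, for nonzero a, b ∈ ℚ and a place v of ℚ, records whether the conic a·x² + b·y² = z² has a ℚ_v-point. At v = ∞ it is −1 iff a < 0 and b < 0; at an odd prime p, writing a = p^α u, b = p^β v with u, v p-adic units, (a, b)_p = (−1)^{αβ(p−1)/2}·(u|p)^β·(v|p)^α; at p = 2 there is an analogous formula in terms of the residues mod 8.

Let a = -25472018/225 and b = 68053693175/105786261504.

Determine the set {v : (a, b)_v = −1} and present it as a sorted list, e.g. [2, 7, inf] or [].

Mod squares: a ≡ -150722, b ≡ 16107383. Check v ∈ {∞, 2, 3, 5, 7, 11, 13, 17, 19, 23, 29, 31, 41}.
v=3: a=3^-2·(≡1), b=3^-2·(≡2) mod 3; (1|3)=+1, (2|3)=-1; (−1)^{-2·-2·1}·(+1)^-2·(-1)^-2 = +1.
v=7: a=7^0·(≡2), b=7^-2·(≡5) mod 7; (2|7)=+1, (5|7)=-1; (−1)^{0·-2·3}·(+1)^-2·(-1)^0 = +1.
v=23: a=23^0·(≡14), b=23^1·(≡21) mod 23; (14|23)=-1, (21|23)=-1; (−1)^{0·1·11}·(-1)^1·(-1)^0 = -1.
v=29: a=29^0·(≡6), b=29^1·(≡11) mod 29; (6|29)=+1, (11|29)=-1; (−1)^{0·1·14}·(+1)^1·(-1)^0 = +1.
v=∞: -150722 < 0 and 16107383 > 0  ⇒  (a,b)_∞ = +1.
v=17: a=17^1·(≡15), b=17^0·(≡16) mod 17; (15|17)=+1, (16|17)=+1; (−1)^{1·0·8}·(+1)^0·(+1)^1 = +1.
v=11: a=11^1·(≡1), b=11^-4·(≡10) mod 11; (1|11)=+1, (10|11)=-1; (−1)^{1·-4·5}·(+1)^-4·(-1)^1 = -1.
v=13: a=13^3·(≡7), b=13^2·(≡7) mod 13; (7|13)=-1, (7|13)=-1; (−1)^{3·2·6}·(-1)^2·(-1)^3 = -1.
v=31: a=31^1·(≡1), b=31^1·(≡5) mod 31; (1|31)=+1, (5|31)=+1; (−1)^{1·1·15}·(+1)^1·(+1)^1 = -1.
v=5: a=5^-2·(≡3), b=5^2·(≡3) mod 5; (3|5)=-1, (3|5)=-1; (−1)^{-2·2·2}·(-1)^2·(-1)^-2 = +1.
v=41: a=41^0·(≡19), b=41^1·(≡5) mod 41; (19|41)=-1, (5|41)=+1; (−1)^{0·1·20}·(-1)^1·(+1)^0 = -1.
v=2: v_2(a)=1, v_2(b)=-14; units ≡ 7, 7 (mod 8); ε·ε+αω+βω = 1·1+1·0+-14·0 ≡ 1  ⇒  (a,b)_2 = -1.
v=19: a=19^0·(≡16), b=19^1·(≡14) mod 19; (16|19)=+1, (14|19)=-1; (−1)^{0·1·9}·(+1)^1·(-1)^0 = +1.
Ram(-150722, 16107383) = {2, 11, 13, 23, 31, 41}; no ℚ_2-point on the conic.

[2, 11, 13, 23, 31, 41]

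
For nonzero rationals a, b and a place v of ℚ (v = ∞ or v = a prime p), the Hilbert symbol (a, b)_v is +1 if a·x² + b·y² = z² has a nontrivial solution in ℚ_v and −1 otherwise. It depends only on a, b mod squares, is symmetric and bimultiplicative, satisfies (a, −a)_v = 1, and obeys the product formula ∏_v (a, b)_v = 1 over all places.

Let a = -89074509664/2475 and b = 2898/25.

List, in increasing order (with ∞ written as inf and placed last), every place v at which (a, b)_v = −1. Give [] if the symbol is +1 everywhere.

Mod squares: a ≡ -4466, b ≡ 322. Check v ∈ {∞, 2, 3, 5, 7, 11, 23, 29}.
v=7: a=7^3·(≡5), b=7^1·(≡2) mod 7; (5|7)=-1, (2|7)=+1; (−1)^{3·1·3}·(-1)^1·(+1)^3 = +1.
v=2: v_2(a)=5, v_2(b)=1; units ≡ 7, 1 (mod 8); ε·ε+αω+βω = 1·0+5·0+1·0 ≡ 0  ⇒  (a,b)_2 = +1.
v=11: a=11^-1·(≡5), b=11^0·(≡9) mod 11; (5|11)=+1, (9|11)=+1; (−1)^{-1·0·5}·(+1)^0·(+1)^-1 = +1.
v=5: a=5^-2·(≡4), b=5^-2·(≡3) mod 5; (4|5)=+1, (3|5)=-1; (−1)^{-2·-2·2}·(+1)^-2·(-1)^-2 = +1.
v=3: a=3^-2·(≡1), b=3^2·(≡1) mod 3; (1|3)=+1, (1|3)=+1; (−1)^{-2·2·1}·(+1)^2·(+1)^-2 = +1.
v=∞: -4466 < 0 and 322 > 0  ⇒  (a,b)_∞ = +1.
v=23: a=23^4·(≡11), b=23^1·(≡17) mod 23; (11|23)=-1, (17|23)=-1; (−1)^{4·1·11}·(-1)^1·(-1)^4 = -1.
v=29: a=29^1·(≡1), b=29^0·(≡15) mod 29; (1|29)=+1, (15|29)=-1; (−1)^{1·0·14}·(+1)^0·(-1)^1 = -1.
(-4466, 322 / ℚ) ramifies at {23, 29}: a division algebra.

[23, 29]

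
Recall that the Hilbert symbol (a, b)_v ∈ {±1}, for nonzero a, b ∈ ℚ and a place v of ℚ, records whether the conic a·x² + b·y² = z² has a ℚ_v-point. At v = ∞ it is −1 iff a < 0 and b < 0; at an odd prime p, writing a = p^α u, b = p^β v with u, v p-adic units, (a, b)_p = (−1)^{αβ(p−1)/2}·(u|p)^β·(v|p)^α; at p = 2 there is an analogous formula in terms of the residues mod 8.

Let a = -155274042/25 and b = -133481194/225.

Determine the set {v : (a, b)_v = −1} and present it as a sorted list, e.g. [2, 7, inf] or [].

[2, 3, 7, inf]

Mod squares: a ≡ -8778, b ≡ -154. Check v ∈ {∞, 2, 3, 5, 7, 11, 19}.
v=7: a=7^3·(≡6), b=7^5·(≡3) mod 7; (6|7)=-1, (3|7)=-1; (−1)^{3·5·3}·(-1)^5·(-1)^3 = -1.
v=∞: -8778 < 0 and -154 < 0  ⇒  (a,b)_∞ = -1.
v=3: a=3^1·(≡2), b=3^-2·(≡2) mod 3; (2|3)=-1, (2|3)=-1; (−1)^{1·-2·1}·(-1)^-2·(-1)^1 = -1.
v=5: a=5^-2·(≡3), b=5^-2·(≡4) mod 5; (3|5)=-1, (4|5)=+1; (−1)^{-2·-2·2}·(-1)^-2·(+1)^-2 = +1.
v=2: v_2(a)=1, v_2(b)=1; units ≡ 3, 3 (mod 8); ε·ε+αω+βω = 1·1+1·1+1·1 ≡ 1  ⇒  (a,b)_2 = -1.
v=19: a=19^3·(≡8), b=19^2·(≡11) mod 19; (8|19)=-1, (11|19)=+1; (−1)^{3·2·9}·(-1)^2·(+1)^3 = +1.
v=11: a=11^1·(≡9), b=11^1·(≡8) mod 11; (9|11)=+1, (8|11)=-1; (−1)^{1·1·5}·(+1)^1·(-1)^1 = +1.
|Ram(-8778, -154)| = 4, even; anisotropic at {2, 3, 7, ∞}.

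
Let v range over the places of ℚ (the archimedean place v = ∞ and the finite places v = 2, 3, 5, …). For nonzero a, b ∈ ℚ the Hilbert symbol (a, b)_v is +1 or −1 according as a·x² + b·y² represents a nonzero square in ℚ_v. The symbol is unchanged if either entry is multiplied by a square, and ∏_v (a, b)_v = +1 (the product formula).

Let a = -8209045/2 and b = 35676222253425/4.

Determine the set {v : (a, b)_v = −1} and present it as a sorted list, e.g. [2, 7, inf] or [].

[5, 23]

Mod squares: a ≡ -56810, b ≡ 17. Check v ∈ {∞, 2, 3, 5, 13, 17, 19, 23}.
v=3: a=3^0·(≡1), b=3^2·(≡2) mod 3; (1|3)=+1, (2|3)=-1; (−1)^{0·2·1}·(+1)^2·(-1)^0 = +1.
v=5: a=5^1·(≡3), b=5^2·(≡3) mod 5; (3|5)=-1, (3|5)=-1; (−1)^{1·2·2}·(-1)^2·(-1)^1 = -1.
v=19: a=19^1·(≡12), b=19^2·(≡17) mod 19; (12|19)=-1, (17|19)=+1; (−1)^{1·2·9}·(-1)^2·(+1)^1 = +1.
v=13: a=13^1·(≡5), b=13^2·(≡1) mod 13; (5|13)=-1, (1|13)=+1; (−1)^{1·2·6}·(-1)^2·(+1)^1 = +1.
v=∞: -56810 < 0 and 17 > 0  ⇒  (a,b)_∞ = +1.
v=2: v_2(a)=-1, v_2(b)=-2; units ≡ 3, 1 (mod 8); ε·ε+αω+βω = 1·0+-1·0+-2·1 ≡ 0  ⇒  (a,b)_2 = +1.
v=23: a=23^1·(≡11), b=23^2·(≡14) mod 23; (11|23)=-1, (14|23)=-1; (−1)^{1·2·11}·(-1)^2·(-1)^1 = -1.
v=17: a=17^2·(≡1), b=17^3·(≡9) mod 17; (1|17)=+1, (9|17)=+1; (−1)^{2·3·8}·(+1)^3·(+1)^2 = +1.
Ram(-56810, 17) = {5, 23}; no ℚ_5-point on the conic.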